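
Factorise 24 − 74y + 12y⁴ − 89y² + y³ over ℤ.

Trying the rational-root candidates, y = −2 is a root, so (y + 2) is a factor; dividing leaves 12y³ − 23y² − 43y + 12.
Continuing, y = 3 is a root, so (y − 3) divides it; the quotient is 12y² + 13y − 4.
The remaining quadratic factors as (4y − 1)(3y + 4).

(3y + 4)(4y − 1)(y + 2)(y − 3)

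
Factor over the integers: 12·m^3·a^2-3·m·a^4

Factor out 3·m·a^2, leaving 4·m^2-a^2, which is a difference of two squares.

3·a^2·m·(2·m-a)·(2·m+a)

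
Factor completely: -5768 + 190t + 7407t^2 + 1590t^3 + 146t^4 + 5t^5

(5t - 4)(t + 1)(t + 14)(t^2 + 15t + 103)

Testing divisors of the constant over divisors of the leading coefficient, t = -1 is a root, giving the factor (t + 1) and quotient 5t^4 + 141t^3 + 1449t^2 + 5958t - 5768.
Continuing, t = 4/5 is a root, so (5t - 4) divides it; the quotient is t^3 + 29t^2 + 313t + 1442.
Next, t = -14 is a root, so (t + 14) is a factor; dividing leaves t^2 + 15t + 103.
The quadratic t^2 + 15t + 103 has discriminant -187 < 0 and is irreducible over ℤ.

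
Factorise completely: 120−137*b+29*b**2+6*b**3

(2*b−3)*(3*b−5)*(b+8)

Among the possible rational roots, b = −8 is a root, so (b+8) is a factor; dividing leaves 6*b**2−19*b+15.
The remaining quadratic factors as (3*b−5)(2*b−3).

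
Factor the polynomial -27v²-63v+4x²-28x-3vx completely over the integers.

Group: -3v(9v+4x) + (x-7)(9v+4x); both groups contain (9v+4x).

-(3v-x+7)(9v+4x)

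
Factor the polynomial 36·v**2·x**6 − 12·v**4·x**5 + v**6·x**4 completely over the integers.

Pull out the common factor v**2·x**4, leaving v**4 − 12·v**2·x + 36·x**2.
Recognize a perfect-square trinomial with the parts 6·x and v**2.

v**2·x**4·(v**2 − 6·x)**2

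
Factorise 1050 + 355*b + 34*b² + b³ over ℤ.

Among the possible rational roots, b = -5 is a root, giving the factor (b + 5) and quotient b² + 29*b + 210.
The remaining quadratic factors as (b + 14)(b + 15).

(b + 14)*(b + 15)*(b + 5)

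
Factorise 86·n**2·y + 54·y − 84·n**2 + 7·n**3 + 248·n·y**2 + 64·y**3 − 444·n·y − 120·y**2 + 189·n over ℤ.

Group: n·(7·n**2 + 58·n·y − 63·n + 16·y**2 − 18·y) + (4·y − 3)·(7·n**2 + 58·n·y − 63·n + 16·y**2 − 18·y); both groups contain (7·n**2 + 58·n·y − 63·n + 16·y**2 − 18·y), so (n + 4·y − 3) is a factor with cofactor 7·n**2 + 58·n·y − 63·n + 16·y**2 − 18·y.
The cofactor groups again: 7·n**2 + 58·n·y − 63·n + 16·y**2 − 18·y = n·(7·n + 2·y) + (8·y − 9)·(7·n + 2·y); both groups contain (7·n + 2·y), giving (n + 8·y − 9)·(7·n + 2·y).

(7·n + 2·y)·(n + 4·y − 3)·(n + 8·y − 9)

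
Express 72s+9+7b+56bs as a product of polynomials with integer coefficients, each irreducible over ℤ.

Group as (56bs+7b) + (72s+9) = 7b(8s+1) + 9(8s+1).
Both groups share the factor (8s+1).

(7b+9)(8s+1)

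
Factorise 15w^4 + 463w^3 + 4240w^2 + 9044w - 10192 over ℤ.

Trying the rational-root candidates, w = -13 is a root, giving the factor (w + 13) and quotient 15w^3 + 268w^2 + 756w - 784.
Next, w = -14/3 is a root, giving the factor (3w + 14) and quotient 5w^2 + 66w - 56.
The remaining quadratic factors as (w + 14)(5w - 4).

(3w + 14)(5w - 4)(w + 13)(w + 14)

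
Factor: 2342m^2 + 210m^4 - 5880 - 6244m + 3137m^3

Testing divisors of the constant over divisors of the leading coefficient, m = -14 is a root, so (m + 14) is a factor; dividing leaves 210m^3 + 197m^2 - 416m - 420.
Next, m = 10/7 is a root, so (7m - 10) is a factor; dividing leaves 30m^2 + 71m + 42.
The remaining quadratic factors as (6m + 7)(5m + 6).

(5m + 6)(6m + 7)(7m - 10)(m + 14)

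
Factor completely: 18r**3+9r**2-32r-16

(2r+1)(3r+4)(3r-4)

By the rational root theorem, r = -4/3 is a root, so (3r+4) is a factor; dividing leaves 6r**2-5r-4.
The remaining quadratic factors as (3r-4)(2r+1).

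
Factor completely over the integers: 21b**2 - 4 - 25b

Need a pair with product 21·(-4) = -84 and sum -25: that's -28 and 3.
Split the middle term: 21b**2 - 28b + 3b - 4 = 7b(3b - 4) + (3b - 4).

(3b - 4)(7b + 1)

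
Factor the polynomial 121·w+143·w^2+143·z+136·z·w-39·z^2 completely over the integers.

Group: -13·z·(3·z-13·w-11) - 11·w·(3·z-13·w-11); both groups contain (3·z-13·w-11).

-(3·z-13·w-11)·(13·z+11·w)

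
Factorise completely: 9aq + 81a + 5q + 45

(9a + 5)(q + 9)

Group as (9aq + 81a) + (5q + 45) = 9a(q + 9) + 5(q + 9).
Both groups share the factor (q + 9).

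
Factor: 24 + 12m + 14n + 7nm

Group as (7nm + 14n) + (12m + 24) = 7n(m + 2) + 12(m + 2).
Both groups share the factor (m + 2).

(7n + 12)(m + 2)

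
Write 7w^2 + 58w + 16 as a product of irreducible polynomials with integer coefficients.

(7w + 2)(w + 8)

Need a pair with product 7·16 = 112 and sum 58: that's 2 and 56.
Split the middle term: 7w^2 + 2w + 56w + 16 = w(7w + 2) + 8(7w + 2).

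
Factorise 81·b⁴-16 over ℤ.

(3·b)⁴ − (2)⁴ = ((3·b)² − (2)²)((3·b)² + (2)²); the first factor splits again, the second (9·b²+4) is irreducible.

(3·b+2)·(3·b-2)·(9·b²+4)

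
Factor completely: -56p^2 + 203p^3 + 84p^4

Pull out the common factor 7p^2, then factor the remaining trinomial.

7p^2(3p + 8)(4p - 1)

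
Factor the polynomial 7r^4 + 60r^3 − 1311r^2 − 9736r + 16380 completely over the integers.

(7r − 10)(r + 14)(r + 9)(r − 13)

Testing divisors of the constant over divisors of the leading coefficient, r = 13 is a root, so (r − 13) divides it; the quotient is 7r^3 + 151r^2 + 652r − 1260.
Next, r = 10/7 is a root, so (7r − 10) divides it; the quotient is r^2 + 23r + 126.
The remaining quadratic factors as (r + 9)(r + 14).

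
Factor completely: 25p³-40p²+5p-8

(5p-8)(5p²+1)

Group as (25p³+5p) + (-40p²-8) = 5p(5p²+1) - 8(5p²+1).
Both groups share the factor (5p²+1).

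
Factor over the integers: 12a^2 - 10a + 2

Pull out the common factor 2, then factor the remaining trinomial.

2(2a - 1)(3a - 1)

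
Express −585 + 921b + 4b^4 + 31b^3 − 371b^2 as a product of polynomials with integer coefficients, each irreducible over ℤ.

Testing divisors of the constant over divisors of the leading coefficient, b = −15 is a root, so (b + 15) divides it; the quotient is 4b^3 − 29b^2 + 64b − 39.
Continuing, b = 3 is a root, giving the factor (b − 3) and quotient 4b^2 − 17b + 13.
The remaining quadratic factors as (4b − 13)(b − 1).

(4b − 13)(b + 15)(b − 1)(b − 3)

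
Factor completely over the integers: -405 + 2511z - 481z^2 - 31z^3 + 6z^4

Trying the rational-root candidates, z = 9 is a root, so (z - 9) is a factor; dividing leaves 6z^3 + 23z^2 - 274z + 45.
Next, z = -9 is a root, so (z + 9) divides it; the quotient is 6z^2 - 31z + 5.
The remaining quadratic factors as (6z - 1)(z - 5).

(6z - 1)(z + 9)(z - 5)(z - 9)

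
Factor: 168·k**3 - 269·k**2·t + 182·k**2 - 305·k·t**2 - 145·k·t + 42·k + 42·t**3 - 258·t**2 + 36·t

Group: 8·k·(21·k**2 - 31·k·t + 7·k - 42·t**2 + 6·t) + (-t + 6)·(21·k**2 - 31·k·t + 7·k - 42·t**2 + 6·t); both groups contain (21·k**2 - 31·k·t + 7·k - 42·t**2 + 6·t), so (8·k - t + 6) is a factor with cofactor 21·k**2 - 31·k·t + 7·k - 42·t**2 + 6·t.
The cofactor groups again: 21·k**2 - 31·k·t + 7·k - 42·t**2 + 6·t = 7·k·(3·k - 7·t + 1) + 6·t·(3·k - 7·t + 1); both groups contain (3·k - 7·t + 1), giving (7·k + 6·t)·(3·k - 7·t + 1).

(3·k - 7·t + 1)·(7·k + 6·t)·(8·k - t + 6)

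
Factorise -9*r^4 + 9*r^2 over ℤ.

Factor out 9*r^2 first: what remains is -r^2 + 1.
Recognize a difference of squares with the parts 1 and r.

-9*r^2*(r + 1)*(r - 1)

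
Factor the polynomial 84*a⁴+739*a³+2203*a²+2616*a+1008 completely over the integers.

Trying the rational-root candidates, a = -3/4 is a root, so (4*a+3) is a factor; dividing leaves 21*a³+169*a²+424*a+336.
Then a = -12/7 is a root, giving the factor (7*a+12) and quotient 3*a²+19*a+28.
The remaining quadratic factors as (3*a+7)(a+4).

(3*a+7)*(4*a+3)*(7*a+12)*(a+4)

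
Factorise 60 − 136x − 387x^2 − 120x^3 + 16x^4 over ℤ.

(4x + 3)(4x − 1)(x + 2)(x − 10)

Among the possible rational roots, x = −3/4 is a root, so (4x + 3) is a factor; dividing leaves 4x^3 − 33x^2 − 72x + 20.
Next, x = 10 is a root, so (x − 10) divides it; the quotient is 4x^2 + 7x − 2.
The remaining quadratic factors as (x + 2)(4x − 1).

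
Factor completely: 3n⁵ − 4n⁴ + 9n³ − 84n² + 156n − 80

(3n − 4)(n − 1)(n − 2)(n² + 3n + 10)

By the rational root theorem, n = 4/3 is a root, so (3n − 4) is a factor; dividing leaves n⁴ + 3n² − 24n + 20.
Continuing, n = 1 is a root, so (n − 1) divides it; the quotient is n³ + n² + 4n − 20.
Continuing, n = 2 is a root, giving the factor (n − 2) and quotient n² + 3n + 10.
The quadratic n² + 3n + 10 has discriminant −31 < 0 and is irreducible over ℤ.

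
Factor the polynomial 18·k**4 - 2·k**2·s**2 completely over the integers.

Every term has a factor of 2·k**2. Then 9·k**2 - s**2 = (3·k)² − (s)².

2·k**2·(3·k + s)·(3·k - s)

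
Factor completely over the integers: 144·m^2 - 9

9·(4·m + 1)·(4·m - 1)

Every term has a factor of 9. Then 16·m^2 - 1 = (4·m)² − (1)².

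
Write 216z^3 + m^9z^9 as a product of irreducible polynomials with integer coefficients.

Pull out the common factor z^3, leaving m^9z^6 + 216.
Recognize a sum of cubes with the parts m^3z^2 and 6.

z^3(m^3z^2 + 6)(m^6z^4 - 6m^3z^2 + 36)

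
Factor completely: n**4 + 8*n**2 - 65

(n**2 + 13)*(n**2 - 5)

Substitute u = n**2 to get a quadratic in u, then factor.
n**2 - 5 is irreducible over ℤ (5 is not a perfect square).
n**2 + 13 is irreducible over ℤ (always positive, so no real roots).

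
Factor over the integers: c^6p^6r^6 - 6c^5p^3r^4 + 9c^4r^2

c^4r^2(cp^3r^2 - 3)^2

Factor out c^4r^2 first: what remains is c^2p^6r^4 - 6cp^3r^2 + 9.
Recognize a perfect-square trinomial with the parts cp^3r^2 and 3.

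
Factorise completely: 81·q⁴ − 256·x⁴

Write as (9·q²)² − (16·x²)², then factor 9·q² − 16·x² once more.

(3·q + 4·x)·(3·q − 4·x)·(9·q² + 16·x²)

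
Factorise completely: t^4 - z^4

(t + z)(t - z)(t^2 + z^2)

Difference of squares twice: with A = t and B = z, A⁴ − B⁴ = (A² − B²)(A² + B²), and A² − B² factors again.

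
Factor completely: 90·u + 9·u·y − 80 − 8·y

Group as (9·u·y + 90·u) + (−8·y − 80) = 9·u·(y + 10) − 8·(y + 10).
Both groups share the factor (y + 10).

(9·u − 8)·(y + 10)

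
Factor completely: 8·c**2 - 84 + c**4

Substitute u = c**2 to get a quadratic in u, then factor.
c**2 + 14 is irreducible over ℤ (always positive, so no real roots).
c**2 - 6 is irreducible over ℤ (6 is not a perfect square).

(c**2 + 14)·(c**2 - 6)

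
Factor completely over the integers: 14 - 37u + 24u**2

Need a pair with product 24·14 = 336 and sum -37: that's -21 and -16.
Split the middle term: 24u**2 - 21u - 16u + 14 = 3u(8u - 7) - 2(8u - 7).

(3u - 2)(8u - 7)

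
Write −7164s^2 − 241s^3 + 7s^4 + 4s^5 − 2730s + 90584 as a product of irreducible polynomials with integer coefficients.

Among the possible rational roots, s = 13 is a root, so (s − 13) divides it; the quotient is 4s^4 + 59s^3 + 526s^2 − 326s − 6968.
Continuing, s = −4 is a root, so (s + 4) is a factor; dividing leaves 4s^3 + 43s^2 + 354s − 1742.
Then s = 13/4 is a root, so (4s − 13) is a factor; dividing leaves s^2 + 14s + 134.
The quadratic s^2 + 14s + 134 has discriminant −340 < 0 and is irreducible over ℤ.

(4s − 13)(s + 4)(s − 13)(s^2 + 14s + 134)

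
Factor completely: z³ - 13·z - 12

(z + 1)·(z + 3)·(z - 4)

Testing divisors of the constant over divisors of the leading coefficient, z = 4 is a root, so (z - 4) divides it; the quotient is z² + 4·z + 3.
The remaining quadratic factors as (z + 1)(z + 3).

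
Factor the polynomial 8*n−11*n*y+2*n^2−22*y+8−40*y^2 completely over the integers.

(2*n+5*y+4)*(n−8*y+2)

Group: n*(2*n+5*y+4) + (−8*y+2)*(2*n+5*y+4); both groups contain (2*n+5*y+4).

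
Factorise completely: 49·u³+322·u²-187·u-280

(7·u+5)·(7·u-8)·(u+7)

Trying the rational-root candidates, u = -7 is a root, so (u+7) divides it; the quotient is 49·u²-21·u-40.
The remaining quadratic factors as (7·u-8)(7·u+5).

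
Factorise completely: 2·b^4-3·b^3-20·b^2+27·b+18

Among the possible rational roots, b = -3 is a root, so (b+3) is a factor; dividing leaves 2·b^3-9·b^2+7·b+6.
Next, b = 2 is a root, giving the factor (b-2) and quotient 2·b^2-5·b-3.
The remaining quadratic factors as (2·b+1)(b-3).

(2·b+1)·(b+3)·(b-2)·(b-3)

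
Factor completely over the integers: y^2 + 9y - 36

(y + 12)(y - 3)

Two integers with product -36 and sum 9 are 12 and -3.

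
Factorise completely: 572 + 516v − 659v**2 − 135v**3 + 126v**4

(3v + 2)(6v − 13)(7v − 11)(v + 2)

Among the possible rational roots, v = 13/6 is a root, so (6v − 13) divides it; the quotient is 21v**3 + 23v**2 − 60v − 44.
Next, v = 11/7 is a root, so (7v − 11) is a factor; dividing leaves 3v**2 + 8v + 4.
The remaining quadratic factors as (3v + 2)(v + 2).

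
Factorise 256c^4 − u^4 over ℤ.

Difference of squares twice: with A = 4c and B = u, A⁴ − B⁴ = (A² − B²)(A² + B²), and A² − B² factors again.

(4c + u)(4c − u)(16c^2 + u^2)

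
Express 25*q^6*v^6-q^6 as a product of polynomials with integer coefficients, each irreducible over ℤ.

Factor out q^6 first: what remains is 25*v^6-1.
Recognize a difference of squares with the parts 5*v^3 and 1.

q^6*(5*v^3+1)*(5*v^3-1)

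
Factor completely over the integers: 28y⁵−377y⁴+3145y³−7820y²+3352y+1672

(4y−11)(7y+2)(y−1)(y²−10y+76)

Testing divisors of the constant over divisors of the leading coefficient, y = 1 is a root, giving the factor (y−1) and quotient 28y⁴−349y³+2796y²−5024y−1672.
Next, y = 11/4 is a root, so (4y−11) divides it; the quotient is 7y³−68y²+512y+152.
Next, y = −2/7 is a root, giving the factor (7y+2) and quotient y²−10y+76.
The quadratic y²−10y+76 has discriminant −204 < 0 and is irreducible over ℤ.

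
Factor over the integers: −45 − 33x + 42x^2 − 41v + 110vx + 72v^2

(8v + 6x − 9)(9v + 7x + 5)

Group: 9v(8v + 6x − 9) + (7x + 5)(8v + 6x − 9); both groups contain (8v + 6x − 9).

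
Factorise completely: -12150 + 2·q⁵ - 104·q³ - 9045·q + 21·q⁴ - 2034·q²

Trying the rational-root candidates, q = -5/2 is a root, giving the factor (2·q + 5) and quotient q⁴ + 8·q³ - 72·q² - 837·q - 2430.
Next, q = -9 is a root, so (q + 9) is a factor; dividing leaves q³ - q² - 63·q - 270.
Continuing, q = 10 is a root, so (q - 10) is a factor; dividing leaves q² + 9·q + 27.
The quadratic q² + 9·q + 27 has discriminant -27 < 0 and is irreducible over ℤ.

(2·q + 5)·(q + 9)·(q - 10)·(q² + 9·q + 27)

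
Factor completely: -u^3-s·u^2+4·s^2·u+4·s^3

Group: 2·s·(2·s^2+3·s·u+u^2) - u·(2·s^2+3·s·u+u^2); both groups contain (2·s^2+3·s·u+u^2), so (2·s-u) is a factor with cofactor 2·s^2+3·s·u+u^2.
The cofactor groups again: 2·s^2+3·s·u+u^2 = s·(2·s+u) + u·(2·s+u); both groups contain (2·s+u), giving (s+u)·(2·s+u).

(2·s+u)·(2·s-u)·(s+u)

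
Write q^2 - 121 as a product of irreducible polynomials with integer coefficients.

(q + 11)*(q - 11)

Two integers with product -121 and sum 0 are -11 and 11.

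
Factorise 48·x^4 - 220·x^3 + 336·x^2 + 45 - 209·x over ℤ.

Among the possible rational roots, x = 9/4 is a root, so (4·x - 9) divides it; the quotient is 12·x^3 - 28·x^2 + 21·x - 5.
Next, x = 1/2 is a root, giving the factor (2·x - 1) and quotient 6·x^2 - 11·x + 5.
The remaining quadratic factors as (6·x - 5)(x - 1).

(2·x - 1)·(4·x - 9)·(6·x - 5)·(x - 1)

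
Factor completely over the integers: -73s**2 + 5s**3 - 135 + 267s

(5s - 3)(s - 5)(s - 9)

Testing divisors of the constant over divisors of the leading coefficient, s = 5 is a root, so (s - 5) is a factor; dividing leaves 5s**2 - 48s + 27.
The remaining quadratic factors as (5s - 3)(s - 9).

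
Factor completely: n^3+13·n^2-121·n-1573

(n+11)·(n+13)·(n-11)

Among the possible rational roots, n = 11 is a root, giving the factor (n-11) and quotient n^2+24·n+143.
The remaining quadratic factors as (n+11)(n+13).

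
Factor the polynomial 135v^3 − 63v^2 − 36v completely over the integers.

Pull out the common factor 9v, then factor the remaining trinomial.

9v(3v + 1)(5v − 4)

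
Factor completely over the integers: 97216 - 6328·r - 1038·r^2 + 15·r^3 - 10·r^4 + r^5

(r + 8)·(r - 14)·(r - 7)·(r^2 + 3·r + 124)

Testing divisors of the constant over divisors of the leading coefficient, r = 7 is a root, so (r - 7) divides it; the quotient is r^4 - 3·r^3 - 6·r^2 - 1080·r - 13888.
Then r = -8 is a root, so (r + 8) divides it; the quotient is r^3 - 11·r^2 + 82·r - 1736.
Then r = 14 is a root, so (r - 14) divides it; the quotient is r^2 + 3·r + 124.
The quadratic r^2 + 3·r + 124 has discriminant -487 < 0 and is irreducible over ℤ.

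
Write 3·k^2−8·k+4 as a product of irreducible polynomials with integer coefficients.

Need a pair with product 3·4 = 12 and sum −8: that's −6 and −2.
Split the middle term: 3·k^2−6·k − 2·k+4 = 3·k·(k−2) − 2·(k−2).

(3·k−2)·(k−2)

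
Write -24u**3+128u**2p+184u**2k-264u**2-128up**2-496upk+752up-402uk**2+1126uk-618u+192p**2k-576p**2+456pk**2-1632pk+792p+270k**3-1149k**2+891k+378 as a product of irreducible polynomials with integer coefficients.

-(6u-8p-10k-3)(2u-3k+9)(2u-8p-9k+14)

Group: 2u(-12u**2+64up+74uk-78u-64p**2-152pk+88p-90k**2+113k+42) + (-3k+9)(-12u**2+64up+74uk-78u-64p**2-152pk+88p-90k**2+113k+42); both groups contain (-12u**2+64up+74uk-78u-64p**2-152pk+88p-90k**2+113k+42), so (2u-3k+9) is a factor with cofactor -12u**2+64up+74uk-78u-64p**2-152pk+88p-90k**2+113k+42.
The cofactor groups again: -12u**2+64up+74uk-78u-64p**2-152pk+88p-90k**2+113k+42 = -6u(2u-8p-9k+14) + (8p+10k+3)(2u-8p-9k+14); both groups contain (2u-8p-9k+14), giving -(6u-8p-10k-3)(2u-8p-9k+14).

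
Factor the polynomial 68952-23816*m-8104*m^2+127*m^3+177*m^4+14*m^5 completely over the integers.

Trying the rational-root candidates, m = -13/2 is a root, so (2*m+13) divides it; the quotient is 7*m^4+43*m^3-216*m^2-2648*m+5304.
Continuing, m = 13/7 is a root, so (7*m-13) divides it; the quotient is m^3+8*m^2-16*m-408.
Continuing, m = 6 is a root, giving the factor (m-6) and quotient m^2+14*m+68.
The quadratic m^2+14*m+68 has discriminant -76 < 0 and is irreducible over ℤ.

(2*m+13)*(7*m-13)*(m-6)*(m^2+14*m+68)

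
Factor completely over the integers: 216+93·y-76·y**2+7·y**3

(7·y+8)·(y-3)·(y-9)

Testing divisors of the constant over divisors of the leading coefficient, y = 9 is a root, giving the factor (y-9) and quotient 7·y**2-13·y-24.
The remaining quadratic factors as (7·y+8)(y-3).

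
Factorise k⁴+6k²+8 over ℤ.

Substitute u = k² to get a quadratic in u, then factor.
k²+4 is irreducible over ℤ (sum of squares).
k²+2 is irreducible over ℤ (always positive, so no real roots).

(k²+2)(k²+4)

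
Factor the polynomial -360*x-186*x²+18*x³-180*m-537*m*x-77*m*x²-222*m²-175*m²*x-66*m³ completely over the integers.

Group: 11*m*(-6*m²-11*m*x-12*m+2*x²-24*x) + (9*x+15)*(-6*m²-11*m*x-12*m+2*x²-24*x); both groups contain (-6*m²-11*m*x-12*m+2*x²-24*x), so (11*m+9*x+15) is a factor with cofactor -6*m²-11*m*x-12*m+2*x²-24*x.
The cofactor groups again: -6*m²-11*m*x-12*m+2*x²-24*x = -6*m*(m+2*x) + (x-12)*(m+2*x); both groups contain (m+2*x), giving -(6*m-x+12)*(m+2*x).

-(11*m+9*x+15)*(6*m-x+12)*(m+2*x)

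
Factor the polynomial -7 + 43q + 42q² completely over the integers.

(6q + 7)(7q - 1)

Need a pair with product 42·(-7) = -294 and sum 43: that's 49 and -6.
Split the middle term: 42q² + 49q - 6q - 7 = 7q(6q + 7) - (6q + 7).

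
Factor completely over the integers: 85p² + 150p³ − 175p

Pull out the common factor 5p, then factor the remaining trinomial.

5p(5p + 7)(6p − 5)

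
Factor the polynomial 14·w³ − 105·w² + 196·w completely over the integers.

Pull out the common factor 7·w, then factor the remaining trinomial.

7·w·(2·w − 7)·(w − 4)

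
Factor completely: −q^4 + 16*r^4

(2*r)⁴ − (q)⁴ = ((2*r)² − (q)²)((2*r)² + (q)²); the first factor splits again, the second (4*r^2 + q^2) is irreducible.

(2*r − q)*(2*r + q)*(4*r^2 + q^2)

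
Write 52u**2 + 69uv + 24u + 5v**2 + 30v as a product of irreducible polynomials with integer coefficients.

(13u + v + 6)(4u + 5v)

Group: 13u(4u + 5v) + (v + 6)(4u + 5v); both groups contain (4u + 5v).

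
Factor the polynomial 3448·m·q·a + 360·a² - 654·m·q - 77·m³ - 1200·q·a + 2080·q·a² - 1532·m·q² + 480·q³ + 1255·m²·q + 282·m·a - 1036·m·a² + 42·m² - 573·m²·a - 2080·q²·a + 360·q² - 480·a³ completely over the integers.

-(7·m - 4·q + 12·a)·(m - 15·q + 5·a)·(11·m - 8·q + 8·a - 6)

Group: m·(-77·m² + 100·m·q - 188·m·a + 42·m - 32·q² + 128·q·a - 24·q - 96·a² + 72·a) + (-15·q + 5·a)·(-77·m² + 100·m·q - 188·m·a + 42·m - 32·q² + 128·q·a - 24·q - 96·a² + 72·a); both groups contain (-77·m² + 100·m·q - 188·m·a + 42·m - 32·q² + 128·q·a - 24·q - 96·a² + 72·a), so (m - 15·q + 5·a) is a factor with cofactor -77·m² + 100·m·q - 188·m·a + 42·m - 32·q² + 128·q·a - 24·q - 96·a² + 72·a.
The cofactor groups again: -77·m² + 100·m·q - 188·m·a + 42·m - 32·q² + 128·q·a - 24·q - 96·a² + 72·a = -11·m·(7·m - 4·q + 12·a) + (8·q - 8·a + 6)·(7·m - 4·q + 12·a); both groups contain (7·m - 4·q + 12·a), giving -(11·m - 8·q + 8·a - 6)·(7·m - 4·q + 12·a).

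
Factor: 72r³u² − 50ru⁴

Factor out 2ru², leaving 36r² − 25u², which is a difference of two squares.

2ru²(6r + 5u)(6r − 5u)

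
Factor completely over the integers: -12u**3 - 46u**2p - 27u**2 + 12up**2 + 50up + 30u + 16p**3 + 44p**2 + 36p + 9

-(3u - 2p - 3)(4u + 2p + 1)(u + 4p + 3)

Group: 3u(-4u**2 - 18up - 13u - 8p**2 - 10p - 3) + (-2p - 3)(-4u**2 - 18up - 13u - 8p**2 - 10p - 3); both groups contain (-4u**2 - 18up - 13u - 8p**2 - 10p - 3), so (3u - 2p - 3) is a factor with cofactor -4u**2 - 18up - 13u - 8p**2 - 10p - 3.
The cofactor groups again: -4u**2 - 18up - 13u - 8p**2 - 10p - 3 = -u(4u + 2p + 1) + (-4p - 3)(4u + 2p + 1); both groups contain (4u + 2p + 1), giving -(u + 4p + 3)(4u + 2p + 1).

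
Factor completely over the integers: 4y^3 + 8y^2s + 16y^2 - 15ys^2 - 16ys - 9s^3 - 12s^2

(2y - 3s)(y + 3s + 4)(2y + s)

Group: 2y(2y^2 + 7ys + 8y + 3s^2 + 4s) - 3s(2y^2 + 7ys + 8y + 3s^2 + 4s); both groups contain (2y^2 + 7ys + 8y + 3s^2 + 4s), so (2y - 3s) is a factor with cofactor 2y^2 + 7ys + 8y + 3s^2 + 4s.
The cofactor groups again: 2y^2 + 7ys + 8y + 3s^2 + 4s = 2y(y + 3s + 4) + s(y + 3s + 4); both groups contain (y + 3s + 4), giving (2y + s)(y + 3s + 4).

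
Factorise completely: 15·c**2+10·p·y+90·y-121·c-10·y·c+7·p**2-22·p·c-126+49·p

Group: 7·p·(p-c+9) + (10·y-15·c-14)·(p-c+9); both groups contain (p-c+9).

(7·p+10·y-15·c-14)·(p-c+9)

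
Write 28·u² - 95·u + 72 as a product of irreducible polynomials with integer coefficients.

(4·u - 9)·(7·u - 8)

Need a pair with product 28·72 = 2016 and sum -95: that's -32 and -63.
Split the middle term: 28·u² - 32·u - 63·u + 72 = 4·u·(7·u - 8) - 9·(7·u - 8).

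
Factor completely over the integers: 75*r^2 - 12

Pull out the common factor 3; 25*r^2 - 4 is a difference of squares.

3*(5*r + 2)*(5*r - 2)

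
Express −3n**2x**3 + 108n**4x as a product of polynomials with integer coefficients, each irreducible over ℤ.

Pull out the common factor 3n**2x; 36n**2 − x**2 is a difference of squares.

3n**2x(6n + x)(6n − x)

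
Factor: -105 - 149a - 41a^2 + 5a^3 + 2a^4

Testing divisors of the constant over divisors of the leading coefficient, a = -3 is a root, so (a + 3) divides it; the quotient is 2a^3 - a^2 - 38a - 35.
Next, a = -1 is a root, so (a + 1) divides it; the quotient is 2a^2 - 3a - 35.
The remaining quadratic factors as (2a + 7)(a - 5).

(2a + 7)(a + 1)(a + 3)(a - 5)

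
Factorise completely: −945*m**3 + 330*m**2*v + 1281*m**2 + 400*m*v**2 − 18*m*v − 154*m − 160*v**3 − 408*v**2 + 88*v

Group: 9*m*(−105*m**2 − 10*m*v + 14*m + 40*v**2 − 8*v) + (−4*v − 11)*(−105*m**2 − 10*m*v + 14*m + 40*v**2 − 8*v); both groups contain (−105*m**2 − 10*m*v + 14*m + 40*v**2 − 8*v), so (9*m − 4*v − 11) is a factor with cofactor −105*m**2 − 10*m*v + 14*m + 40*v**2 − 8*v.
The cofactor groups again: −105*m**2 − 10*m*v + 14*m + 40*v**2 − 8*v = −15*m*(7*m − 4*v) + (−10*v + 2)*(7*m − 4*v); both groups contain (7*m − 4*v), giving −(15*m + 10*v − 2)*(7*m − 4*v).

−(15*m + 10*v − 2)*(7*m − 4*v)*(9*m − 4*v − 11)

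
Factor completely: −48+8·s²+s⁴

(s+2)·(s−2)·(s²+12)

Substitute u = s² to get a quadratic in u, then factor.
s²−4 is a difference of squares.
s²+12 is irreducible over ℤ (always positive, so no real roots).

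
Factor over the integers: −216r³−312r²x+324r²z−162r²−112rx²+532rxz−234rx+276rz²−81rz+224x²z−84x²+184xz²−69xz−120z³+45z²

−(4r−8z+3)(6r+4x+5z)(9r+7x−3z)

Group: 6r(−36r²−28rx+84rz−27r+56xz−21x−24z²+9z) + (4x+5z)(−36r²−28rx+84rz−27r+56xz−21x−24z²+9z); both groups contain (−36r²−28rx+84rz−27r+56xz−21x−24z²+9z), so (6r+4x+5z) is a factor with cofactor −36r²−28rx+84rz−27r+56xz−21x−24z²+9z.
The cofactor groups again: −36r²−28rx+84rz−27r+56xz−21x−24z²+9z = −9r(4r−8z+3) + (−7x+3z)(4r−8z+3); both groups contain (4r−8z+3), giving −(9r+7x−3z)(4r−8z+3).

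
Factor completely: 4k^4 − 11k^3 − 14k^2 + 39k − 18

(4k − 3)(k + 2)(k − 1)(k − 3)

Testing divisors of the constant over divisors of the leading coefficient, k = 3/4 is a root, so (4k − 3) is a factor; dividing leaves k^3 − 2k^2 − 5k + 6.
Then k = 1 is a root, giving the factor (k − 1) and quotient k^2 − k − 6.
The remaining quadratic factors as (k − 3)(k + 2).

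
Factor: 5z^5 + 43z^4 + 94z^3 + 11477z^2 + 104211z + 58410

(5z + 3)(z + 10)(z + 11)(z^2 − 13z + 177)

Trying the rational-root candidates, z = −10 is a root, so (z + 10) is a factor; dividing leaves 5z^4 − 7z^3 + 164z^2 + 9837z + 5841.
Next, z = −3/5 is a root, so (5z + 3) is a factor; dividing leaves z^3 − 2z^2 + 34z + 1947.
Continuing, z = −11 is a root, giving the factor (z + 11) and quotient z^2 − 13z + 177.
The quadratic z^2 − 13z + 177 has discriminant −539 < 0 and is irreducible over ℤ.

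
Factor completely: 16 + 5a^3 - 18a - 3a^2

(5a - 8)(a + 2)(a - 1)

Testing divisors of the constant over divisors of the leading coefficient, a = -2 is a root, giving the factor (a + 2) and quotient 5a^2 - 13a + 8.
The remaining quadratic factors as (a - 1)(5a - 8).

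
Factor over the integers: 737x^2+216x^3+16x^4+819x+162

Trying the rational-root candidates, x = -2 is a root, so (x+2) is a factor; dividing leaves 16x^3+184x^2+369x+81.
Then x = -9/4 is a root, giving the factor (4x+9) and quotient 4x^2+37x+9.
The remaining quadratic factors as (4x+1)(x+9).

(4x+1)(4x+9)(x+2)(x+9)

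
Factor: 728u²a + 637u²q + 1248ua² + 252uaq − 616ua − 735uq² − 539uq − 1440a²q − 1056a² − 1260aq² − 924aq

Group: 13u(56ua + 49uq + 96a² + 84aq) + (−15q − 11)(56ua + 49uq + 96a² + 84aq); both groups contain (56ua + 49uq + 96a² + 84aq), so (13u − 15q − 11) is a factor with cofactor 56ua + 49uq + 96a² + 84aq.
The cofactor groups again: 56ua + 49uq + 96a² + 84aq = 8a(7u + 12a) + 7q(7u + 12a); both groups contain (7u + 12a), giving (8a + 7q)(7u + 12a).

(13u − 15q − 11)(7u + 12a)(8a + 7q)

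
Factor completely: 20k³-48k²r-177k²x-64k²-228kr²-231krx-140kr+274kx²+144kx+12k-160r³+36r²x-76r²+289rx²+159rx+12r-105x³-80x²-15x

Group: 5k(4k²-16kr-33kx-12k-20r²-3rx-12r+35x²+15x) + (8r-3x-1)(4k²-16kr-33kx-12k-20r²-3rx-12r+35x²+15x); both groups contain (4k²-16kr-33kx-12k-20r²-3rx-12r+35x²+15x), so (5k+8r-3x-1) is a factor with cofactor 4k²-16kr-33kx-12k-20r²-3rx-12r+35x²+15x.
The cofactor groups again: 4k²-16kr-33kx-12k-20r²-3rx-12r+35x²+15x = 4k(k-5r-7x-3) + (4r-5x)(k-5r-7x-3); both groups contain (k-5r-7x-3), giving (4k+4r-5x)(k-5r-7x-3).

(4k+4r-5x)(5k+8r-3x-1)(k-5r-7x-3)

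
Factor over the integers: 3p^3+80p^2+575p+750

Trying the rational-root candidates, p = −10 is a root, so (p+10) divides it; the quotient is 3p^2+50p+75.
The remaining quadratic factors as (3p+5)(p+15).

(3p+5)(p+10)(p+15)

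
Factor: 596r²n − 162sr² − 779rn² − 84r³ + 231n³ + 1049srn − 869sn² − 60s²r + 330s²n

−(2r − 11n)(10s + 7r − 3n)(3s + 6r − 7n)

Group: 10s(−6sr + 33sn − 12r² + 80rn − 77n²) + (7r − 3n)(−6sr + 33sn − 12r² + 80rn − 77n²); both groups contain (−6sr + 33sn − 12r² + 80rn − 77n²), so (10s + 7r − 3n) is a factor with cofactor −6sr + 33sn − 12r² + 80rn − 77n².
The cofactor groups again: −6sr + 33sn − 12r² + 80rn − 77n² = −3s(2r − 11n) + (−6r + 7n)(2r − 11n); both groups contain (2r − 11n), giving −(3s + 6r − 7n)(2r − 11n).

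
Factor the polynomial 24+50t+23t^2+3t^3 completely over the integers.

Trying the rational-root candidates, t = -3 is a root, giving the factor (t+3) and quotient 3t^2+14t+8.
The remaining quadratic factors as (t+4)(3t+2).

(3t+2)(t+3)(t+4)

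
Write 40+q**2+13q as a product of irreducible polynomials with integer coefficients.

Two integers with product 40 and sum 13 are 8 and 5.

(q+5)(q+8)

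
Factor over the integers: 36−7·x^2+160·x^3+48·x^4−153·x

(3·x+4)·(4·x−1)·(4·x−3)·(x+3)

Testing divisors of the constant over divisors of the leading coefficient, x = 1/4 is a root, giving the factor (4·x−1) and quotient 12·x^3+43·x^2+9·x−36.
Next, x = −3 is a root, giving the factor (x+3) and quotient 12·x^2+7·x−12.
The remaining quadratic factors as (3·x+4)(4·x−3).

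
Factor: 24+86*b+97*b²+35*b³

Among the possible rational roots, b = -6/5 is a root, so (5*b+6) is a factor; dividing leaves 7*b²+11*b+4.
The remaining quadratic factors as (7*b+4)(b+1).

(5*b+6)*(7*b+4)*(b+1)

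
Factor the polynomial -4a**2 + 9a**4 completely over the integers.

a**2(3a + 2)(3a - 2)

Every term has a factor of a**2; factoring it out leaves 9a**2 - 4.
Recognize a difference of squares with the parts 3a and 2.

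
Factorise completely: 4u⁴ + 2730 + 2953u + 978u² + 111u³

Testing divisors of the constant over divisors of the leading coefficient, u = -7/4 is a root, so (4u + 7) is a factor; dividing leaves u³ + 26u² + 199u + 390.
Continuing, u = -3 is a root, so (u + 3) is a factor; dividing leaves u² + 23u + 130.
The remaining quadratic factors as (u + 13)(u + 10).

(4u + 7)(u + 10)(u + 13)(u + 3)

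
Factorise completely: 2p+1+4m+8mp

(2p+1)(4m+1)

Group as (8mp+4m) + (2p+1) = 4m(2p+1) + (2p+1).
Both groups share the factor (2p+1).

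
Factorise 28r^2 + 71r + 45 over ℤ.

(4r + 5)(7r + 9)

Need a pair with product 28·45 = 1260 and sum 71: that's 35 and 36.
Split the middle term: 28r^2 + 35r + 36r + 45 = 7r(4r + 5) + 9(4r + 5).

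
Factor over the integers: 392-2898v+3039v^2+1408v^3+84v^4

(2v+7)(6v-1)(7v-4)(v+14)

Trying the rational-root candidates, v = -7/2 is a root, so (2v+7) is a factor; dividing leaves 42v^3+557v^2-430v+56.
Then v = 1/6 is a root, giving the factor (6v-1) and quotient 7v^2+94v-56.
The remaining quadratic factors as (v+14)(7v-4).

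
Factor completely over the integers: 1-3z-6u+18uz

Group as (18uz-6u) + (-3z+1) = 6u(3z-1) - (3z-1).
Both groups share the factor (3z-1).

(3z-1)(6u-1)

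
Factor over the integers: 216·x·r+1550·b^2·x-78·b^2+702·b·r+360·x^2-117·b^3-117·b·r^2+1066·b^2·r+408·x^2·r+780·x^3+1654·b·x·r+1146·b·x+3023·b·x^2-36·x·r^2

-(13·b+4·x)·(9·b+13·x-r+6)·(b-15·x-9·r)

Group: 9·b·(-13·b^2+191·b·x+117·b·r+60·x^2+36·x·r) + (13·x-r+6)·(-13·b^2+191·b·x+117·b·r+60·x^2+36·x·r); both groups contain (-13·b^2+191·b·x+117·b·r+60·x^2+36·x·r), so (9·b+13·x-r+6) is a factor with cofactor -13·b^2+191·b·x+117·b·r+60·x^2+36·x·r.
The cofactor groups again: -13·b^2+191·b·x+117·b·r+60·x^2+36·x·r = -b·(13·b+4·x) + (15·x+9·r)·(13·b+4·x); both groups contain (13·b+4·x), giving -(b-15·x-9·r)·(13·b+4·x).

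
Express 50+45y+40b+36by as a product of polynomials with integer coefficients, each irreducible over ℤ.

(4b+5)(9y+10)

Group as (36by+40b) + (45y+50) = 4b(9y+10) + 5(9y+10).
Both groups share the factor (9y+10).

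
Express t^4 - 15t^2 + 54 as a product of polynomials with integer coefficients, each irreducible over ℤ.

(t + 3)(t - 3)(t^2 - 6)

Substitute u = t^2 to get a quadratic in u, then factor.
t^2 - 6 is irreducible over ℤ (6 is not a perfect square).
t^2 - 9 is a difference of squares.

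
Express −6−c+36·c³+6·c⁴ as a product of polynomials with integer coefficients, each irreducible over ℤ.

Group as (6·c⁴−c) + (36·c³−6) = c·(6·c³−1) + 6·(6·c³−1).
Both groups share the factor (6·c³−1).

(c+6)·(6·c³−1)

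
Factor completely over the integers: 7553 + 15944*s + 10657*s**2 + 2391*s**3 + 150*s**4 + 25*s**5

(5*s + 13)*(5*s + 7)*(s + 1)*(s**2 + s + 83)

Trying the rational-root candidates, s = -7/5 is a root, so (5*s + 7) divides it; the quotient is 5*s**4 + 23*s**3 + 446*s**2 + 1507*s + 1079.
Then s = -13/5 is a root, so (5*s + 13) is a factor; dividing leaves s**3 + 2*s**2 + 84*s + 83.
Continuing, s = -1 is a root, giving the factor (s + 1) and quotient s**2 + s + 83.
The quadratic s**2 + s + 83 has discriminant -331 < 0 and is irreducible over ℤ.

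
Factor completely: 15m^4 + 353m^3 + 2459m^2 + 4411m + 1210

Testing divisors of the constant over divisors of the leading coefficient, m = −11 is a root, so (m + 11) is a factor; dividing leaves 15m^3 + 188m^2 + 391m + 110.
Continuing, m = −11/5 is a root, so (5m + 11) divides it; the quotient is 3m^2 + 31m + 10.
The remaining quadratic factors as (m + 10)(3m + 1).

(3m + 1)(5m + 11)(m + 10)(m + 11)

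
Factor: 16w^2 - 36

4(2w + 3)(2w - 3)

Every term has a factor of 4. Then 4w^2 - 9 = (2w)² − (3)².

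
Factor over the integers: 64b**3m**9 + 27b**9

b**3(3b**2 + 4m**3)(9b**4 - 12b**2m**3 + 16m**6)

Every term has a factor of b**3; factoring it out leaves 27b**6 + 64m**9.
Recognize a sum of cubes with the parts 4m**3 and 3b**2.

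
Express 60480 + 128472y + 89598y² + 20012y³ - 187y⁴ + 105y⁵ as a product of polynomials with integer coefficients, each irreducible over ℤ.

Among the possible rational roots, y = -4/3 is a root, so (3y + 4) is a factor; dividing leaves 35y⁴ - 109y³ + 6816y² + 20778y + 15120.
Continuing, y = -9/7 is a root, so (7y + 9) is a factor; dividing leaves 5y³ - 22y² + 1002y + 1680.
Then y = -8/5 is a root, so (5y + 8) is a factor; dividing leaves y² - 6y + 210.
The quadratic y² - 6y + 210 has discriminant -804 < 0 and is irreducible over ℤ.

(3y + 4)(5y + 8)(7y + 9)(y² - 6y + 210)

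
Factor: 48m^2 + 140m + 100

Pull out the common factor 4, then factor the remaining trinomial.

4(3m + 5)(4m + 5)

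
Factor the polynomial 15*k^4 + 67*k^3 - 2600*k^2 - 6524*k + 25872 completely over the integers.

(3*k + 14)*(5*k - 11)*(k + 14)*(k - 12)

Trying the rational-root candidates, k = -14 is a root, so (k + 14) divides it; the quotient is 15*k^3 - 143*k^2 - 598*k + 1848.
Continuing, k = 12 is a root, giving the factor (k - 12) and quotient 15*k^2 + 37*k - 154.
The remaining quadratic factors as (5*k - 11)(3*k + 14).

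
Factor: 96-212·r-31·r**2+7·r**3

(7·r-3)·(r+4)·(r-8)

Testing divisors of the constant over divisors of the leading coefficient, r = 8 is a root, so (r-8) divides it; the quotient is 7·r**2+25·r-12.
The remaining quadratic factors as (7·r-3)(r+4).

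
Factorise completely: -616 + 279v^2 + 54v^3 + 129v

(3v + 11)(3v + 8)(6v - 7)

By the rational root theorem, v = -11/3 is a root, giving the factor (3v + 11) and quotient 18v^2 + 27v - 56.
The remaining quadratic factors as (6v - 7)(3v + 8).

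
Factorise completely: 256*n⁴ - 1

(4*n + 1)*(4*n - 1)*(16*n² + 1)

Write as (16*n²)² − (1)², then factor 16*n² - 1 once more.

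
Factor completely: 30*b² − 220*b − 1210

Pull out the common factor 10, then factor the remaining trinomial.

10*(3*b + 11)*(b − 11)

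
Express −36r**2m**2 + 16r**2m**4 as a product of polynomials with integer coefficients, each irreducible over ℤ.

Factor out 4r**2m**2 first: what remains is 4m**2 − 9.
Recognize a difference of squares with the parts 2m and 3.

4m**2r**2(2m + 3)(2m − 3)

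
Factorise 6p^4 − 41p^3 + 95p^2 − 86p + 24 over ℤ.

(2p − 1)(3p − 4)(p − 2)(p − 3)

Among the possible rational roots, p = 3 is a root, so (p − 3) divides it; the quotient is 6p^3 − 23p^2 + 26p − 8.
Next, p = 4/3 is a root, giving the factor (3p − 4) and quotient 2p^2 − 5p + 2.
The remaining quadratic factors as (p − 2)(2p − 1).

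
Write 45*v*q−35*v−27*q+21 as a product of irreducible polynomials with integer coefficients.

(5*v−3)*(9*q−7)

Group as (45*v*q−35*v) + (−27*q+21) = 5*v*(9*q−7) − 3*(9*q−7).
Both groups share the factor (9*q−7).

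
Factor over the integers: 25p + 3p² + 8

(3p + 1)(p + 8)

Need a pair with product 3·8 = 24 and sum 25: that's 1 and 24.
Split the middle term: 3p² + p + 24p + 8 = p(3p + 1) + 8(3p + 1).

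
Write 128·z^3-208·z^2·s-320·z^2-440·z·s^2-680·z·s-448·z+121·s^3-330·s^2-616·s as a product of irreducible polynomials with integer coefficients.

Group: 4·z·(32·z^2+36·z·s+32·z-11·s^2+44·s) + (-11·s-14)·(32·z^2+36·z·s+32·z-11·s^2+44·s); both groups contain (32·z^2+36·z·s+32·z-11·s^2+44·s), so (4·z-11·s-14) is a factor with cofactor 32·z^2+36·z·s+32·z-11·s^2+44·s.
The cofactor groups again: 32·z^2+36·z·s+32·z-11·s^2+44·s = 8·z·(4·z-s+4) + 11·s·(4·z-s+4); both groups contain (4·z-s+4), giving (8·z+11·s)·(4·z-s+4).

(4·z-11·s-14)·(4·z-s+4)·(8·z+11·s)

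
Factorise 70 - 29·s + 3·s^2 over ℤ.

(3·s - 14)·(s - 5)

Need a pair with product 3·70 = 210 and sum -29: that's -15 and -14.
Split the middle term: 3·s^2 - 15·s - 14·s + 70 = 3·s·(s - 5) - 14·(s - 5).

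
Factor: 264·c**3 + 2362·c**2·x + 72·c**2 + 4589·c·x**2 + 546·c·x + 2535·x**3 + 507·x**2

(11·c + 15·x + 3)·(12·c + 13·x)·(2·c + 13·x)

Group: 2·c·(132·c**2 + 323·c·x + 36·c + 195·x**2 + 39·x) + 13·x·(132·c**2 + 323·c·x + 36·c + 195·x**2 + 39·x); both groups contain (132·c**2 + 323·c·x + 36·c + 195·x**2 + 39·x), so (2·c + 13·x) is a factor with cofactor 132·c**2 + 323·c·x + 36·c + 195·x**2 + 39·x.
The cofactor groups again: 132·c**2 + 323·c·x + 36·c + 195·x**2 + 39·x = 12·c·(11·c + 15·x + 3) + 13·x·(11·c + 15·x + 3); both groups contain (11·c + 15·x + 3), giving (12·c + 13·x)·(11·c + 15·x + 3).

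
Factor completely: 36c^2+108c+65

(6c+13)(6c+5)

Need a pair with product 36·65 = 2340 and sum 108: that's 30 and 78.
Split the middle term: 36c^2+30c + 78c+65 = 6c(6c+5) + 13(6c+5).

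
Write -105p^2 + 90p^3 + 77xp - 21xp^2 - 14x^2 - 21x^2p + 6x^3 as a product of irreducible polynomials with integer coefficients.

Group: x(6x^2 - 3xp - 14x - 30p^2 + 35p) - 3p(6x^2 - 3xp - 14x - 30p^2 + 35p); both groups contain (6x^2 - 3xp - 14x - 30p^2 + 35p), so (x - 3p) is a factor with cofactor 6x^2 - 3xp - 14x - 30p^2 + 35p.
The cofactor groups again: 6x^2 - 3xp - 14x - 30p^2 + 35p = 3x(2x - 5p) + (6p - 7)(2x - 5p); both groups contain (2x - 5p), giving (3x + 6p - 7)(2x - 5p).

(x - 3p)(2x - 5p)(3x + 6p - 7)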